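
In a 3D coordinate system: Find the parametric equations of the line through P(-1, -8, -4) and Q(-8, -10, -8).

Direction vector d = Q - P = (-8 + 1, -10 + 8, -8 + 4) = (-7, -2, -4)
Parametric form r = P + t·d:
x = -1 - 7t, y = -8 - 2t, z = -4 - 4t

x = -1 - 7t, y = -8 - 2t, z = -4 - 4t


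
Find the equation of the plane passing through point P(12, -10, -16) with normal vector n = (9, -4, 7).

The plane through P with normal n = (a, b, c) satisfies n·(r - P) = 0,
i.e. ax + by + cz = a·x₀ + b·y₀ + c·z₀.
d = 9·12 + (-4)·(-10) + 7·(-16)
  = 108 + 40 - 112
  = 36
Equation: 9x - 4y + 7z = 36

9x - 4y + 7z = 36


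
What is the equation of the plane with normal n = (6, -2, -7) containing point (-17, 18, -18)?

The plane through P with normal n = (a, b, c) satisfies n·(r - P) = 0,
i.e. ax + by + cz = a·x₀ + b·y₀ + c·z₀.
d = 6·(-17) + (-2)·18 + (-7)·(-18)
  = -102 - 36 + 126
  = -12
Equation: 6x - 2y - 7z = -12

6x - 2y - 7z = -12


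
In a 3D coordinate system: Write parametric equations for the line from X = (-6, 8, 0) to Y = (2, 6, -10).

Direction vector d = Y - X = (2 + 6, 6 - 8, -10 + 0) = (8, -2, -10)
Parametric form r = X + t·d:
x = -6 + 8t, y = 8 - 2t, z = 0 - 10t

x = -6 + 8t, y = 8 - 2t, z = 0 - 10t


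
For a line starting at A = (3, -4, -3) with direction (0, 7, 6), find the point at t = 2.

P(t) = A + t·d
  = (3 + 0·2, -4 + 7·2, -3 + 6·2)
  = (3 + 0, -4 + 14, -3 + 12)
  = (3, 10, 9)

(3, 10, 9)


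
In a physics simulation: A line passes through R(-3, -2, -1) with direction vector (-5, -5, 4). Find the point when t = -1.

P(t) = R + t·d
  = (-3 + (-5)·(-1), -2 + (-5)·(-1), -1 + 4·(-1))
  = (-3 + 5, -2 + 5, -1 - 4)
  = (2, 3, -5)

(2, 3, -5)


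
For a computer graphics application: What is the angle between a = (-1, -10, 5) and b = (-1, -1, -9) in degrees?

a·b = (-1)·(-1) + (-10)·(-1) + 5·(-9) = 1 + 10 - 45 = -34
|a| = √((-1)² + (-10)² + 5²) = √126 ≈ 11.22
|b| = √((-1)² + (-1)² + (-9)²) = √83 ≈ 9.11
cos θ = (a·b)/(|a||b|) = -34/(11.22·9.11) ≈ -0.3325
θ = arccos(-0.3325) ≈ 109.4°

109.4°


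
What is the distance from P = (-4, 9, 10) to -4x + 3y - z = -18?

distance = |a·x₀ + b·y₀ + c·z₀ - d| / √(a² + b² + c²)
  = |(-4)·(-4) + 3·9 + (-1)·10 - (-18)| / √((-4)² + 3² + (-1)²)
  = |16 + 27 - 10 + 18| / √(16 + 9 + 1)
  = |51| / √26
  = 51 / 5.099
  ≈ 10

10


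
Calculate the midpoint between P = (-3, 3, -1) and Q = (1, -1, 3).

M = ((x₁+x₂)/2, (y₁+y₂)/2, (z₁+z₂)/2)
  = ((-3 + 1)/2, (3 - 1)/2, (-1 + 3)/2)
  = (-2/2, 2/2, 2/2)
  = (-1, 1, 1)

(-1, 1, 1)


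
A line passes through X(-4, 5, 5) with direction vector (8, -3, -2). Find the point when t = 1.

P(t) = X + t·d
  = (-4 + 8·1, 5 + (-3)·1, 5 + (-2)·1)
  = (-4 + 8, 5 - 3, 5 - 2)
  = (4, 2, 3)

(4, 2, 3)


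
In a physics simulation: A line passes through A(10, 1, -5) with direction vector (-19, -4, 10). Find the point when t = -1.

P(t) = A + t·d
  = (10 + (-19)·(-1), 1 + (-4)·(-1), -5 + 10·(-1))
  = (10 + 19, 1 + 4, -5 - 10)
  = (29, 5, -15)

(29, 5, -15)


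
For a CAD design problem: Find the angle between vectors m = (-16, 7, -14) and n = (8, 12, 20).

m·n = (-16)·8 + 7·12 + (-14)·20 = -128 + 84 - 280 = -324
|m| = √((-16)² + 7² + (-14)²) = √501 ≈ 22.38
|n| = √(8² + 12² + 20²) = √608 ≈ 24.66
cos θ = (m·n)/(|m||n|) = -324/(22.38·24.66) ≈ -0.587
θ = arccos(-0.587) ≈ 125.9°

125.9°


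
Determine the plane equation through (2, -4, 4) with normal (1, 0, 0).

The plane through P with normal n = (a, b, c) satisfies n·(r - P) = 0,
i.e. ax + by + cz = a·x₀ + b·y₀ + c·z₀.
d = 1·2 + 0·(-4) + 0·4
  = 2 + 0 + 0
  = 2
Equation: x = 2

x = 2


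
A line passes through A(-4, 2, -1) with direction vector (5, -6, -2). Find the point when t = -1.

P(t) = A + t·d
  = (-4 + 5·(-1), 2 + (-6)·(-1), -1 + (-2)·(-1))
  = (-4 - 5, 2 + 6, -1 + 2)
  = (-9, 8, 1)

(-9, 8, 1)


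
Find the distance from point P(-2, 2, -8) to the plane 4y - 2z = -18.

distance = |a·x₀ + b·y₀ + c·z₀ - d| / √(a² + b² + c²)
  = |0·(-2) + 4·2 + (-2)·(-8) - (-18)| / √(0² + 4² + (-2)²)
  = |0 + 8 + 16 + 18| / √(0 + 16 + 4)
  = |42| / √20
  = 42 / 4.472
  ≈ 9.391

9.391


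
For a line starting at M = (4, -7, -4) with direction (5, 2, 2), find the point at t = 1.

P(t) = M + t·d
  = (4 + 5·1, -7 + 2·1, -4 + 2·1)
  = (4 + 5, -7 + 2, -4 + 2)
  = (9, -5, -2)

(9, -5, -2)


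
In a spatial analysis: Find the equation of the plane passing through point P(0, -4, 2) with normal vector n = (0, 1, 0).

The plane through P with normal n = (a, b, c) satisfies n·(r - P) = 0,
i.e. ax + by + cz = a·x₀ + b·y₀ + c·z₀.
d = 0·0 + 1·(-4) + 0·2
  = 0 - 4 + 0
  = -4
Equation: y = -4

y = -4


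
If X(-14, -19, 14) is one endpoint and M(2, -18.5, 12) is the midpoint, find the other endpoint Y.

Y = 2M - X
  = (2·2 - (-14), 2·(-18.5) - (-19), 2·12 - 14)
  = (4 + 14, -37 + 19, 24 - 14)
  = (18, -18, 10)

(18, -18, 10)


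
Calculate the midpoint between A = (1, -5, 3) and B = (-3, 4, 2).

M = ((x₁+x₂)/2, (y₁+y₂)/2, (z₁+z₂)/2)
  = ((1 - 3)/2, (-5 + 4)/2, (3 + 2)/2)
  = (-2/2, -1/2, 5/2)
  = (-1, -0.5, 2.5)

(-1, -0.5, 2.5)


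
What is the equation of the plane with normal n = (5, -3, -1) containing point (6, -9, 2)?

The plane through P with normal n = (a, b, c) satisfies n·(r - P) = 0,
i.e. ax + by + cz = a·x₀ + b·y₀ + c·z₀.
d = 5·6 + (-3)·(-9) + (-1)·2
  = 30 + 27 - 2
  = 55
Equation: 5x - 3y - z = 55

5x - 3y - z = 55


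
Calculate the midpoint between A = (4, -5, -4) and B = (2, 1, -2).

M = ((x₁+x₂)/2, (y₁+y₂)/2, (z₁+z₂)/2)
  = ((4 + 2)/2, (-5 + 1)/2, (-4 - 2)/2)
  = (6/2, -4/2, -6/2)
  = (3, -2, -3)

(3, -2, -3)


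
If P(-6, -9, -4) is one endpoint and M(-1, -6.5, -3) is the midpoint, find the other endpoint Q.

Q = 2M - P
  = (2·(-1) - (-6), 2·(-6.5) - (-9), 2·(-3) - (-4))
  = (-2 + 6, -13 + 9, -6 + 4)
  = (4, -4, -2)

(4, -4, -2)


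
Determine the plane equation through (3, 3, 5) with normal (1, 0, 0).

The plane through P with normal n = (a, b, c) satisfies n·(r - P) = 0,
i.e. ax + by + cz = a·x₀ + b·y₀ + c·z₀.
d = 1·3 + 0·3 + 0·5
  = 3 + 0 + 0
  = 3
Equation: x = 3

x = 3


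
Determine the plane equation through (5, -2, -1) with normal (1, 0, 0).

The plane through P with normal n = (a, b, c) satisfies n·(r - P) = 0,
i.e. ax + by + cz = a·x₀ + b·y₀ + c·z₀.
d = 1·5 + 0·(-2) + 0·(-1)
  = 5 + 0 + 0
  = 5
Equation: x = 5

x = 5


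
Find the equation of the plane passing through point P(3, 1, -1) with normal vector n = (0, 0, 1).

The plane through P with normal n = (a, b, c) satisfies n·(r - P) = 0,
i.e. ax + by + cz = a·x₀ + b·y₀ + c·z₀.
d = 0·3 + 0·1 + 1·(-1)
  = 0 + 0 - 1
  = -1
Equation: z = -1

z = -1


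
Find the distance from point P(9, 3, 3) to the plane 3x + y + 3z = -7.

distance = |a·x₀ + b·y₀ + c·z₀ - d| / √(a² + b² + c²)
  = |3·9 + 1·3 + 3·3 - (-7)| / √(3² + 1² + 3²)
  = |27 + 3 + 9 + 7| / √(9 + 1 + 9)
  = |46| / √19
  = 46 / 4.359
  ≈ 10.55

10.55


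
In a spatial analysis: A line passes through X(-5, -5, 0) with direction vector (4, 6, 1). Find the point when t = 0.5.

P(t) = X + t·d
  = (-5 + 4·0.5, -5 + 6·0.5, 0 + 1·0.5)
  = (-5 + 2, -5 + 3, 0 + 0.5)
  = (-3, -2, 0.5)

(-3, -2, 0.5)


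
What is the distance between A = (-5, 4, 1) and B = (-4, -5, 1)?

d = √[(x₂-x₁)² + (y₂-y₁)² + (z₂-z₁)²]
  = √[1² + (-9)² + 0²]
  = √[1 + 81 + 0]
  = √82
  ≈ 9.055

9.055


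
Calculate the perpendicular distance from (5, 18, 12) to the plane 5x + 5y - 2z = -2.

distance = |a·x₀ + b·y₀ + c·z₀ - d| / √(a² + b² + c²)
  = |5·5 + 5·18 + (-2)·12 - (-2)| / √(5² + 5² + (-2)²)
  = |25 + 90 - 24 + 2| / √(25 + 25 + 4)
  = |93| / √54
  = 93 / 7.348
  ≈ 12.66

12.66


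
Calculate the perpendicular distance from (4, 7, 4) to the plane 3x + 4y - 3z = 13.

distance = |a·x₀ + b·y₀ + c·z₀ - d| / √(a² + b² + c²)
  = |3·4 + 4·7 + (-3)·4 - 13| / √(3² + 4² + (-3)²)
  = |12 + 28 - 12 - 13| / √(9 + 16 + 9)
  = |15| / √34
  = 15 / 5.831
  ≈ 2.572

2.572


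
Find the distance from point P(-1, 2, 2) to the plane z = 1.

distance = |a·x₀ + b·y₀ + c·z₀ - d| / √(a² + b² + c²)
  = |0·(-1) + 0·2 + 1·2 - 1| / √(0² + 0² + 1²)
  = |0 + 0 + 2 - 1| / √(0 + 0 + 1)
  = |1| / √1
  = 1 / 1
  ≈ 1

1


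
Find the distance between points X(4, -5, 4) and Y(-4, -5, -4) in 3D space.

d = √[(x₂-x₁)² + (y₂-y₁)² + (z₂-z₁)²]
  = √[(-8)² + 0² + (-8)²]
  = √[64 + 0 + 64]
  = √128
  ≈ 11.31

11.31


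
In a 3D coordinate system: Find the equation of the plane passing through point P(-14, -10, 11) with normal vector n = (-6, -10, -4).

The plane through P with normal n = (a, b, c) satisfies n·(r - P) = 0,
i.e. ax + by + cz = a·x₀ + b·y₀ + c·z₀.
d = (-6)·(-14) + (-10)·(-10) + (-4)·11
  = 84 + 100 - 44
  = 140
Equation: -6x - 10y - 4z = 140

-6x - 10y - 4z = 140


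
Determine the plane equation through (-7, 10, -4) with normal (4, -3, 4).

The plane through P with normal n = (a, b, c) satisfies n·(r - P) = 0,
i.e. ax + by + cz = a·x₀ + b·y₀ + c·z₀.
d = 4·(-7) + (-3)·10 + 4·(-4)
  = -28 - 30 - 16
  = -74
Equation: 4x - 3y + 4z = -74

4x - 3y + 4z = -74


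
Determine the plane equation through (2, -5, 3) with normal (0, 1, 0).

The plane through P with normal n = (a, b, c) satisfies n·(r - P) = 0,
i.e. ax + by + cz = a·x₀ + b·y₀ + c·z₀.
d = 0·2 + 1·(-5) + 0·3
  = 0 - 5 + 0
  = -5
Equation: y = -5

y = -5


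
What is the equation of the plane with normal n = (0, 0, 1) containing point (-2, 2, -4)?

The plane through P with normal n = (a, b, c) satisfies n·(r - P) = 0,
i.e. ax + by + cz = a·x₀ + b·y₀ + c·z₀.
d = 0·(-2) + 0·2 + 1·(-4)
  = 0 + 0 - 4
  = -4
Equation: z = -4

z = -4


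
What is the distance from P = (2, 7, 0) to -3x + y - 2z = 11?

distance = |a·x₀ + b·y₀ + c·z₀ - d| / √(a² + b² + c²)
  = |(-3)·2 + 1·7 + (-2)·0 - 11| / √((-3)² + 1² + (-2)²)
  = |-6 + 7 + 0 - 11| / √(9 + 1 + 4)
  = |-10| / √14
  = 10 / 3.742
  ≈ 2.673

2.673


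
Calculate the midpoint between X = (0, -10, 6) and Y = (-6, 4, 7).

M = ((x₁+x₂)/2, (y₁+y₂)/2, (z₁+z₂)/2)
  = ((0 - 6)/2, (-10 + 4)/2, (6 + 7)/2)
  = (-6/2, -6/2, 13/2)
  = (-3, -3, 6.5)

(-3, -3, 6.5)


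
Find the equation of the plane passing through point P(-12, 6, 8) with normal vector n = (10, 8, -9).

The plane through P with normal n = (a, b, c) satisfies n·(r - P) = 0,
i.e. ax + by + cz = a·x₀ + b·y₀ + c·z₀.
d = 10·(-12) + 8·6 + (-9)·8
  = -120 + 48 - 72
  = -144
Equation: 10x + 8y - 9z = -144

10x + 8y - 9z = -144


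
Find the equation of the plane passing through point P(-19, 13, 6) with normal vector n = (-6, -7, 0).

The plane through P with normal n = (a, b, c) satisfies n·(r - P) = 0,
i.e. ax + by + cz = a·x₀ + b·y₀ + c·z₀.
d = (-6)·(-19) + (-7)·13 + 0·6
  = 114 - 91 + 0
  = 23
Equation: -6x - 7y = 23

-6x - 7y = 23


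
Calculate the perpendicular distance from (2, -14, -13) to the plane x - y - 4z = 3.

distance = |a·x₀ + b·y₀ + c·z₀ - d| / √(a² + b² + c²)
  = |1·2 + (-1)·(-14) + (-4)·(-13) - 3| / √(1² + (-1)² + (-4)²)
  = |2 + 14 + 52 - 3| / √(1 + 1 + 16)
  = |65| / √18
  = 65 / 4.243
  ≈ 15.32

15.32


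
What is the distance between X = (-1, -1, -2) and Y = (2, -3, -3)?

d = √[(x₂-x₁)² + (y₂-y₁)² + (z₂-z₁)²]
  = √[3² + (-2)² + (-1)²]
  = √[9 + 4 + 1]
  = √14
  ≈ 3.742

3.742


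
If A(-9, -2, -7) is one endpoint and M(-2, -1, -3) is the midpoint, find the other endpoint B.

B = 2M - A
  = (2·(-2) - (-9), 2·(-1) - (-2), 2·(-3) - (-7))
  = (-4 + 9, -2 + 2, -6 + 7)
  = (5, 0, 1)

(5, 0, 1)


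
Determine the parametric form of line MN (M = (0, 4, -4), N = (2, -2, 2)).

Direction vector d = N - M = (2 + 0, -2 - 4, 2 + 4) = (2, -6, 6)
Parametric form r = M + t·d:
x = 0 + 2t, y = 4 - 6t, z = -4 + 6t

x = 0 + 2t, y = 4 - 6t, z = -4 + 6t


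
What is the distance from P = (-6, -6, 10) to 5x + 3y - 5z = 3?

distance = |a·x₀ + b·y₀ + c·z₀ - d| / √(a² + b² + c²)
  = |5·(-6) + 3·(-6) + (-5)·10 - 3| / √(5² + 3² + (-5)²)
  = |-30 - 18 - 50 - 3| / √(25 + 9 + 25)
  = |-101| / √59
  = 101 / 7.681
  ≈ 13.15

13.15


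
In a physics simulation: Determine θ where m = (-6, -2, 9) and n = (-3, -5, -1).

m·n = (-6)·(-3) + (-2)·(-5) + 9·(-1) = 18 + 10 - 9 = 19
|m| = √((-6)² + (-2)² + 9²) = √121 ≈ 11
|n| = √((-3)² + (-5)² + (-1)²) = √35 ≈ 5.916
cos θ = (m·n)/(|m||n|) = 19/(11·5.916) ≈ 0.292
θ = arccos(0.292) ≈ 73.02°

73.02°


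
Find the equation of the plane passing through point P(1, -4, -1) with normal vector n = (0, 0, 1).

The plane through P with normal n = (a, b, c) satisfies n·(r - P) = 0,
i.e. ax + by + cz = a·x₀ + b·y₀ + c·z₀.
d = 0·1 + 0·(-4) + 1·(-1)
  = 0 + 0 - 1
  = -1
Equation: z = -1

z = -1


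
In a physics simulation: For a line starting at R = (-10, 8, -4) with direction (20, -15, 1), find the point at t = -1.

P(t) = R + t·d
  = (-10 + 20·(-1), 8 + (-15)·(-1), -4 + 1·(-1))
  = (-10 - 20, 8 + 15, -4 - 1)
  = (-30, 23, -5)

(-30, 23, -5)


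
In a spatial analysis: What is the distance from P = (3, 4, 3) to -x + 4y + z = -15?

distance = |a·x₀ + b·y₀ + c·z₀ - d| / √(a² + b² + c²)
  = |(-1)·3 + 4·4 + 1·3 - (-15)| / √((-1)² + 4² + 1²)
  = |-3 + 16 + 3 + 15| / √(1 + 16 + 1)
  = |31| / √18
  = 31 / 4.243
  ≈ 7.307

7.307


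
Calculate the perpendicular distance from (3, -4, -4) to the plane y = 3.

distance = |a·x₀ + b·y₀ + c·z₀ - d| / √(a² + b² + c²)
  = |0·3 + 1·(-4) + 0·(-4) - 3| / √(0² + 1² + 0²)
  = |0 - 4 + 0 - 3| / √(0 + 1 + 0)
  = |-7| / √1
  = 7 / 1
  ≈ 7

7


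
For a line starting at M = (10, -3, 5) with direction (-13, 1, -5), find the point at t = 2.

P(t) = M + t·d
  = (10 + (-13)·2, -3 + 1·2, 5 + (-5)·2)
  = (10 - 26, -3 + 2, 5 - 10)
  = (-16, -1, -5)

(-16, -1, -5)


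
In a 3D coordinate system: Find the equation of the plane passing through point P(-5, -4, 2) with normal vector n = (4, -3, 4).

The plane through P with normal n = (a, b, c) satisfies n·(r - P) = 0,
i.e. ax + by + cz = a·x₀ + b·y₀ + c·z₀.
d = 4·(-5) + (-3)·(-4) + 4·2
  = -20 + 12 + 8
  = 0
Equation: 4x - 3y + 4z = 0

4x - 3y + 4z = 0


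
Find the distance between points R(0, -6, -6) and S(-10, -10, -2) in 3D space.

d = √[(x₂-x₁)² + (y₂-y₁)² + (z₂-z₁)²]
  = √[(-10)² + (-4)² + 4²]
  = √[100 + 16 + 16]
  = √132
  ≈ 11.49

11.49


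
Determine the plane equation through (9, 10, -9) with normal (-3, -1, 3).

The plane through P with normal n = (a, b, c) satisfies n·(r - P) = 0,
i.e. ax + by + cz = a·x₀ + b·y₀ + c·z₀.
d = (-3)·9 + (-1)·10 + 3·(-9)
  = -27 - 10 - 27
  = -64
Equation: -3x - y + 3z = -64

-3x - y + 3z = -64


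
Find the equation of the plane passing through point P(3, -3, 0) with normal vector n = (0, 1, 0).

The plane through P with normal n = (a, b, c) satisfies n·(r - P) = 0,
i.e. ax + by + cz = a·x₀ + b·y₀ + c·z₀.
d = 0·3 + 1·(-3) + 0·0
  = 0 - 3 + 0
  = -3
Equation: y = -3

y = -3


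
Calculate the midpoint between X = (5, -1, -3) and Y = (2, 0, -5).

M = ((x₁+x₂)/2, (y₁+y₂)/2, (z₁+z₂)/2)
  = ((5 + 2)/2, (-1 + 0)/2, (-3 - 5)/2)
  = (7/2, -1/2, -8/2)
  = (3.5, -0.5, -4)

(3.5, -0.5, -4)


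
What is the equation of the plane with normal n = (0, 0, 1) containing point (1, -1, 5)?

The plane through P with normal n = (a, b, c) satisfies n·(r - P) = 0,
i.e. ax + by + cz = a·x₀ + b·y₀ + c·z₀.
d = 0·1 + 0·(-1) + 1·5
  = 0 + 0 + 5
  = 5
Equation: z = 5

z = 5


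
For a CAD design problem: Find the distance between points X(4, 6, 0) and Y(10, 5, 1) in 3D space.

d = √[(x₂-x₁)² + (y₂-y₁)² + (z₂-z₁)²]
  = √[6² + (-1)² + 1²]
  = √[36 + 1 + 1]
  = √38
  ≈ 6.164

6.164


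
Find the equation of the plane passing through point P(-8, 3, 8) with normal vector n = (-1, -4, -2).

The plane through P with normal n = (a, b, c) satisfies n·(r - P) = 0,
i.e. ax + by + cz = a·x₀ + b·y₀ + c·z₀.
d = (-1)·(-8) + (-4)·3 + (-2)·8
  = 8 - 12 - 16
  = -20
Equation: -x - 4y - 2z = -20

-x - 4y - 2z = -20


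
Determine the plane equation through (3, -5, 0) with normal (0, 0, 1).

The plane through P with normal n = (a, b, c) satisfies n·(r - P) = 0,
i.e. ax + by + cz = a·x₀ + b·y₀ + c·z₀.
d = 0·3 + 0·(-5) + 1·0
  = 0 + 0 + 0
  = 0
Equation: z = 0

z = 0


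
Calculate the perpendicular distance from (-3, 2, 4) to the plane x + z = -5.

distance = |a·x₀ + b·y₀ + c·z₀ - d| / √(a² + b² + c²)
  = |1·(-3) + 0·2 + 1·4 - (-5)| / √(1² + 0² + 1²)
  = |-3 + 0 + 4 + 5| / √(1 + 0 + 1)
  = |6| / √2
  = 6 / 1.414
  ≈ 4.243

4.243


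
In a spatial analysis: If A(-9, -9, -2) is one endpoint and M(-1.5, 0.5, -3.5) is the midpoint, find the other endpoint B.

B = 2M - A
  = (2·(-1.5) - (-9), 2·0.5 - (-9), 2·(-3.5) - (-2))
  = (-3 + 9, 1 + 9, -7 + 2)
  = (6, 10, -5)

(6, 10, -5)


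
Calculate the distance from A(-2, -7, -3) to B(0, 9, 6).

d = √[(x₂-x₁)² + (y₂-y₁)² + (z₂-z₁)²]
  = √[2² + 16² + 9²]
  = √[4 + 256 + 81]
  = √341
  ≈ 18.47

18.47


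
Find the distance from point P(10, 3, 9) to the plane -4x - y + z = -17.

distance = |a·x₀ + b·y₀ + c·z₀ - d| / √(a² + b² + c²)
  = |(-4)·10 + (-1)·3 + 1·9 - (-17)| / √((-4)² + (-1)² + 1²)
  = |-40 - 3 + 9 + 17| / √(16 + 1 + 1)
  = |-17| / √18
  = 17 / 4.243
  ≈ 4.007

4.007


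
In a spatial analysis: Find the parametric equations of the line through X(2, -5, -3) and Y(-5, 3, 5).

Direction vector d = Y - X = (-5 - 2, 3 + 5, 5 + 3) = (-7, 8, 8)
Parametric form r = X + t·d:
x = 2 - 7t, y = -5 + 8t, z = -3 + 8t

x = 2 - 7t, y = -5 + 8t, z = -3 + 8t


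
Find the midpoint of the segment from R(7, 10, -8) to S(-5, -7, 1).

M = ((x₁+x₂)/2, (y₁+y₂)/2, (z₁+z₂)/2)
  = ((7 - 5)/2, (10 - 7)/2, (-8 + 1)/2)
  = (2/2, 3/2, -7/2)
  = (1, 1.5, -3.5)

(1, 1.5, -3.5)


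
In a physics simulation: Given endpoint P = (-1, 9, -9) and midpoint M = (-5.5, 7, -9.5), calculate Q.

Q = 2M - P
  = (2·(-5.5) - (-1), 2·7 - 9, 2·(-9.5) - (-9))
  = (-11 + 1, 14 - 9, -19 + 9)
  = (-10, 5, -10)

(-10, 5, -10)


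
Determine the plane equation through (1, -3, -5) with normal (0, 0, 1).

The plane through P with normal n = (a, b, c) satisfies n·(r - P) = 0,
i.e. ax + by + cz = a·x₀ + b·y₀ + c·z₀.
d = 0·1 + 0·(-3) + 1·(-5)
  = 0 + 0 - 5
  = -5
Equation: z = -5

z = -5


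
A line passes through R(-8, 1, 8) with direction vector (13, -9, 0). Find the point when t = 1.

P(t) = R + t·d
  = (-8 + 13·1, 1 + (-9)·1, 8 + 0·1)
  = (-8 + 13, 1 - 9, 8 + 0)
  = (5, -8, 8)

(5, -8, 8)


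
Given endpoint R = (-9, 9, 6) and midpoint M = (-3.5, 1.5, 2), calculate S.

S = 2M - R
  = (2·(-3.5) - (-9), 2·1.5 - 9, 2·2 - 6)
  = (-7 + 9, 3 - 9, 4 - 6)
  = (2, -6, -2)

(2, -6, -2)


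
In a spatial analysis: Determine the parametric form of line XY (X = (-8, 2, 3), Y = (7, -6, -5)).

Direction vector d = Y - X = (7 + 8, -6 - 2, -5 - 3) = (15, -8, -8)
Parametric form r = X + t·d:
x = -8 + 15t, y = 2 - 8t, z = 3 - 8t

x = -8 + 15t, y = 2 - 8t, z = 3 - 8t


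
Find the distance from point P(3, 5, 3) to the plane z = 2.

distance = |a·x₀ + b·y₀ + c·z₀ - d| / √(a² + b² + c²)
  = |0·3 + 0·5 + 1·3 - 2| / √(0² + 0² + 1²)
  = |0 + 0 + 3 - 2| / √(0 + 0 + 1)
  = |1| / √1
  = 1 / 1
  ≈ 1

1


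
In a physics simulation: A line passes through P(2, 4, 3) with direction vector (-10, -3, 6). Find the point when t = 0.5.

P(t) = P + t·d
  = (2 + (-10)·0.5, 4 + (-3)·0.5, 3 + 6·0.5)
  = (2 - 5, 4 - 1.5, 3 + 3)
  = (-3, 2.5, 6)

(-3, 2.5, 6)


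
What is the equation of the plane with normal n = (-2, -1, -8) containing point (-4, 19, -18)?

The plane through P with normal n = (a, b, c) satisfies n·(r - P) = 0,
i.e. ax + by + cz = a·x₀ + b·y₀ + c·z₀.
d = (-2)·(-4) + (-1)·19 + (-8)·(-18)
  = 8 - 19 + 144
  = 133
Equation: -2x - y - 8z = 133

-2x - y - 8z = 133


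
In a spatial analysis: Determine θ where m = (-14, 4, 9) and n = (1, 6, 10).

m·n = (-14)·1 + 4·6 + 9·10 = -14 + 24 + 90 = 100
|m| = √((-14)² + 4² + 9²) = √293 ≈ 17.12
|n| = √(1² + 6² + 10²) = √137 ≈ 11.7
cos θ = (m·n)/(|m||n|) = 100/(17.12·11.7) ≈ 0.4991
θ = arccos(0.4991) ≈ 60.06°

60.06°


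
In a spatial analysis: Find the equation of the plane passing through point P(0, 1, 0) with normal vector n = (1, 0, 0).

The plane through P with normal n = (a, b, c) satisfies n·(r - P) = 0,
i.e. ax + by + cz = a·x₀ + b·y₀ + c·z₀.
d = 1·0 + 0·1 + 0·0
  = 0 + 0 + 0
  = 0
Equation: x = 0

x = 0


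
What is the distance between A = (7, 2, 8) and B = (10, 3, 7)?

d = √[(x₂-x₁)² + (y₂-y₁)² + (z₂-z₁)²]
  = √[3² + 1² + (-1)²]
  = √[9 + 1 + 1]
  = √11
  ≈ 3.317

3.317


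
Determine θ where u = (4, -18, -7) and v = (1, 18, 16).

u·v = 4·1 + (-18)·18 + (-7)·16 = 4 - 324 - 112 = -432
|u| = √(4² + (-18)² + (-7)²) = √389 ≈ 19.72
|v| = √(1² + 18² + 16²) = √581 ≈ 24.1
cos θ = (u·v)/(|u||v|) = -432/(19.72·24.1) ≈ -0.9087
θ = arccos(-0.9087) ≈ 155.3°

155.3°


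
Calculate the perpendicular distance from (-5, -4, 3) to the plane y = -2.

distance = |a·x₀ + b·y₀ + c·z₀ - d| / √(a² + b² + c²)
  = |0·(-5) + 1·(-4) + 0·3 - (-2)| / √(0² + 1² + 0²)
  = |0 - 4 + 0 + 2| / √(0 + 1 + 0)
  = |-2| / √1
  = 2 / 1
  ≈ 2

2


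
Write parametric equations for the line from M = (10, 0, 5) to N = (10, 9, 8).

Direction vector d = N - M = (10 - 10, 9 + 0, 8 - 5) = (0, 9, 3)
Parametric form r = M + t·d:
x = 10, y = 0 + 9t, z = 5 + 3t

x = 10, y = 0 + 9t, z = 5 + 3t


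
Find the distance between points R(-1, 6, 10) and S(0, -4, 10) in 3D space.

d = √[(x₂-x₁)² + (y₂-y₁)² + (z₂-z₁)²]
  = √[1² + (-10)² + 0²]
  = √[1 + 100 + 0]
  = √101
  ≈ 10.05

10.05


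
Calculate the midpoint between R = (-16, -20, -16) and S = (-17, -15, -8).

M = ((x₁+x₂)/2, (y₁+y₂)/2, (z₁+z₂)/2)
  = ((-16 - 17)/2, (-20 - 15)/2, (-16 - 8)/2)
  = (-33/2, -35/2, -24/2)
  = (-16.5, -17.5, -12)

(-16.5, -17.5, -12)


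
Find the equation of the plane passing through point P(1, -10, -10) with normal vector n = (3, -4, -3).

The plane through P with normal n = (a, b, c) satisfies n·(r - P) = 0,
i.e. ax + by + cz = a·x₀ + b·y₀ + c·z₀.
d = 3·1 + (-4)·(-10) + (-3)·(-10)
  = 3 + 40 + 30
  = 73
Equation: 3x - 4y - 3z = 73

3x - 4y - 3z = 73


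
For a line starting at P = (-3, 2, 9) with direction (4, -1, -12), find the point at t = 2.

P(t) = P + t·d
  = (-3 + 4·2, 2 + (-1)·2, 9 + (-12)·2)
  = (-3 + 8, 2 - 2, 9 - 24)
  = (5, 0, -15)

(5, 0, -15)


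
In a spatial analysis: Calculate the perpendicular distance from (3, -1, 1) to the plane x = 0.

distance = |a·x₀ + b·y₀ + c·z₀ - d| / √(a² + b² + c²)
  = |1·3 + 0·(-1) + 0·1 - 0| / √(1² + 0² + 0²)
  = |3 + 0 + 0 + 0| / √(1 + 0 + 0)
  = |3| / √1
  = 3 / 1
  ≈ 3

3


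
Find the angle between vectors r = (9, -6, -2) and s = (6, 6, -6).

r·s = 9·6 + (-6)·6 + (-2)·(-6) = 54 - 36 + 12 = 30
|r| = √(9² + (-6)² + (-2)²) = √121 ≈ 11
|s| = √(6² + 6² + (-6)²) = √108 ≈ 10.39
cos θ = (r·s)/(|r||s|) = 30/(11·10.39) ≈ 0.2624
θ = arccos(0.2624) ≈ 74.79°

74.79°


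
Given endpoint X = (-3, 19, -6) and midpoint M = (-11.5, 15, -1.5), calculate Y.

Y = 2M - X
  = (2·(-11.5) - (-3), 2·15 - 19, 2·(-1.5) - (-6))
  = (-23 + 3, 30 - 19, -3 + 6)
  = (-20, 11, 3)

(-20, 11, 3)


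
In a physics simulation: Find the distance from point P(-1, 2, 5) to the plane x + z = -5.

distance = |a·x₀ + b·y₀ + c·z₀ - d| / √(a² + b² + c²)
  = |1·(-1) + 0·2 + 1·5 - (-5)| / √(1² + 0² + 1²)
  = |-1 + 0 + 5 + 5| / √(1 + 0 + 1)
  = |9| / √2
  = 9 / 1.414
  ≈ 6.364

6.364


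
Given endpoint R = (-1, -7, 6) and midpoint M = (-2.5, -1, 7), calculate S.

S = 2M - R
  = (2·(-2.5) - (-1), 2·(-1) - (-7), 2·7 - 6)
  = (-5 + 1, -2 + 7, 14 - 6)
  = (-4, 5, 8)

(-4, 5, 8)


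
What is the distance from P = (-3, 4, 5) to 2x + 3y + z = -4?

distance = |a·x₀ + b·y₀ + c·z₀ - d| / √(a² + b² + c²)
  = |2·(-3) + 3·4 + 1·5 - (-4)| / √(2² + 3² + 1²)
  = |-6 + 12 + 5 + 4| / √(4 + 9 + 1)
  = |15| / √14
  = 15 / 3.742
  ≈ 4.009

4.009


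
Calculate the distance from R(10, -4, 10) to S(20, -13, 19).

d = √[(x₂-x₁)² + (y₂-y₁)² + (z₂-z₁)²]
  = √[10² + (-9)² + 9²]
  = √[100 + 81 + 81]
  = √262
  ≈ 16.19

16.19


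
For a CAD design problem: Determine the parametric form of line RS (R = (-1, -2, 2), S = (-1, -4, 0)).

Direction vector d = S - R = (-1 + 1, -4 + 2, 0 - 2) = (0, -2, -2)
Parametric form r = R + t·d:
x = -1, y = -2 - 2t, z = 2 - 2t

x = -1, y = -2 - 2t, z = 2 - 2t


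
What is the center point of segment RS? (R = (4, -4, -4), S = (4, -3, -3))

M = ((x₁+x₂)/2, (y₁+y₂)/2, (z₁+z₂)/2)
  = ((4 + 4)/2, (-4 - 3)/2, (-4 - 3)/2)
  = (8/2, -7/2, -7/2)
  = (4, -3.5, -3.5)

(4, -3.5, -3.5)


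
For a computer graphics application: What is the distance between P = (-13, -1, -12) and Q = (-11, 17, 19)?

d = √[(x₂-x₁)² + (y₂-y₁)² + (z₂-z₁)²]
  = √[2² + 18² + 31²]
  = √[4 + 324 + 961]
  = √1289
  ≈ 35.9

35.9


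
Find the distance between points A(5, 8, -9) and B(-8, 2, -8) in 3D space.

d = √[(x₂-x₁)² + (y₂-y₁)² + (z₂-z₁)²]
  = √[(-13)² + (-6)² + 1²]
  = √[169 + 36 + 1]
  = √206
  ≈ 14.35

14.35


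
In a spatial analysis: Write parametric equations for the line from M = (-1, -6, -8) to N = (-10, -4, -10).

Direction vector d = N - M = (-10 + 1, -4 + 6, -10 + 8) = (-9, 2, -2)
Parametric form r = M + t·d:
x = -1 - 9t, y = -6 + 2t, z = -8 - 2t

x = -1 - 9t, y = -6 + 2t, z = -8 - 2t


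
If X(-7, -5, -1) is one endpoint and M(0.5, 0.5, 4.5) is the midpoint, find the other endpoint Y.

Y = 2M - X
  = (2·0.5 - (-7), 2·0.5 - (-5), 2·4.5 - (-1))
  = (1 + 7, 1 + 5, 9 + 1)
  = (8, 6, 10)

(8, 6, 10)


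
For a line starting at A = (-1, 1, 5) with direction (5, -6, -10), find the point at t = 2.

P(t) = A + t·d
  = (-1 + 5·2, 1 + (-6)·2, 5 + (-10)·2)
  = (-1 + 10, 1 - 12, 5 - 20)
  = (9, -11, -15)

(9, -11, -15)


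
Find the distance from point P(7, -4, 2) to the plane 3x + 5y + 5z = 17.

distance = |a·x₀ + b·y₀ + c·z₀ - d| / √(a² + b² + c²)
  = |3·7 + 5·(-4) + 5·2 - 17| / √(3² + 5² + 5²)
  = |21 - 20 + 10 - 17| / √(9 + 25 + 25)
  = |-6| / √59
  = 6 / 7.681
  ≈ 0.7811

0.7811


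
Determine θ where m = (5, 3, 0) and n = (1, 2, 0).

m·n = 5·1 + 3·2 + 0·0 = 5 + 6 + 0 = 11
|m| = √(5² + 3² + 0²) = √34 ≈ 5.831
|n| = √(1² + 2² + 0²) = √5 ≈ 2.236
cos θ = (m·n)/(|m||n|) = 11/(5.831·2.236) ≈ 0.8437
θ = arccos(0.8437) ≈ 32.47°

32.47°


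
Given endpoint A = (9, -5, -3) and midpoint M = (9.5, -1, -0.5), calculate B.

B = 2M - A
  = (2·9.5 - 9, 2·(-1) - (-5), 2·(-0.5) - (-3))
  = (19 - 9, -2 + 5, -1 + 3)
  = (10, 3, 2)

(10, 3, 2)


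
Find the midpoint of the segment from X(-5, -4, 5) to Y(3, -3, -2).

M = ((x₁+x₂)/2, (y₁+y₂)/2, (z₁+z₂)/2)
  = ((-5 + 3)/2, (-4 - 3)/2, (5 - 2)/2)
  = (-2/2, -7/2, 3/2)
  = (-1, -3.5, 1.5)

(-1, -3.5, 1.5)


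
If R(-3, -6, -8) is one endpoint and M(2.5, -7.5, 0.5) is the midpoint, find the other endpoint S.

S = 2M - R
  = (2·2.5 - (-3), 2·(-7.5) - (-6), 2·0.5 - (-8))
  = (5 + 3, -15 + 6, 1 + 8)
  = (8, -9, 9)

(8, -9, 9)


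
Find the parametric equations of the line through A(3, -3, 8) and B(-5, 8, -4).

Direction vector d = B - A = (-5 - 3, 8 + 3, -4 - 8) = (-8, 11, -12)
Parametric form r = A + t·d:
x = 3 - 8t, y = -3 + 11t, z = 8 - 12t

x = 3 - 8t, y = -3 + 11t, z = 8 - 12t


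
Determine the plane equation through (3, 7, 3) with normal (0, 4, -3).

The plane through P with normal n = (a, b, c) satisfies n·(r - P) = 0,
i.e. ax + by + cz = a·x₀ + b·y₀ + c·z₀.
d = 0·3 + 4·7 + (-3)·3
  = 0 + 28 - 9
  = 19
Equation: 4y - 3z = 19

4y - 3z = 19


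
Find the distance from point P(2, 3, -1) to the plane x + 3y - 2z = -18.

distance = |a·x₀ + b·y₀ + c·z₀ - d| / √(a² + b² + c²)
  = |1·2 + 3·3 + (-2)·(-1) - (-18)| / √(1² + 3² + (-2)²)
  = |2 + 9 + 2 + 18| / √(1 + 9 + 4)
  = |31| / √14
  = 31 / 3.742
  ≈ 8.285

8.285


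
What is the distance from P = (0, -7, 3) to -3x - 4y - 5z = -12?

distance = |a·x₀ + b·y₀ + c·z₀ - d| / √(a² + b² + c²)
  = |(-3)·0 + (-4)·(-7) + (-5)·3 - (-12)| / √((-3)² + (-4)² + (-5)²)
  = |0 + 28 - 15 + 12| / √(9 + 16 + 25)
  = |25| / √50
  = 25 / 7.071
  ≈ 3.536

3.536


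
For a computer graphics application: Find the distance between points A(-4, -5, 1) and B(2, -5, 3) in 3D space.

d = √[(x₂-x₁)² + (y₂-y₁)² + (z₂-z₁)²]
  = √[6² + 0² + 2²]
  = √[36 + 0 + 4]
  = √40
  ≈ 6.325

6.325


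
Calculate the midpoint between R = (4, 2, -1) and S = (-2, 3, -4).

M = ((x₁+x₂)/2, (y₁+y₂)/2, (z₁+z₂)/2)
  = ((4 - 2)/2, (2 + 3)/2, (-1 - 4)/2)
  = (2/2, 5/2, -5/2)
  = (1, 2.5, -2.5)

(1, 2.5, -2.5)


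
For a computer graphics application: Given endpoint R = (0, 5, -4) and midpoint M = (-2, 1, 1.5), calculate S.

S = 2M - R
  = (2·(-2) - 0, 2·1 - 5, 2·1.5 - (-4))
  = (-4 + 0, 2 - 5, 3 + 4)
  = (-4, -3, 7)

(-4, -3, 7)


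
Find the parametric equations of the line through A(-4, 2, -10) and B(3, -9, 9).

Direction vector d = B - A = (3 + 4, -9 - 2, 9 + 10) = (7, -11, 19)
Parametric form r = A + t·d:
x = -4 + 7t, y = 2 - 11t, z = -10 + 19t

x = -4 + 7t, y = 2 - 11t, z = -10 + 19t


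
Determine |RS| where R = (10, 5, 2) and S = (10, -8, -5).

d = √[(x₂-x₁)² + (y₂-y₁)² + (z₂-z₁)²]
  = √[0² + (-13)² + (-7)²]
  = √[0 + 169 + 49]
  = √218
  ≈ 14.76

14.76


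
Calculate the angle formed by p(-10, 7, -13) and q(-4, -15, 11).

p·q = (-10)·(-4) + 7·(-15) + (-13)·11 = 40 - 105 - 143 = -208
|p| = √((-10)² + 7² + (-13)²) = √318 ≈ 17.83
|q| = √((-4)² + (-15)² + 11²) = √362 ≈ 19.03
cos θ = (p·q)/(|p||q|) = -208/(17.83·19.03) ≈ -0.613
θ = arccos(-0.613) ≈ 127.8°

127.8°


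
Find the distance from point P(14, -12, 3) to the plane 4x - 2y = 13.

distance = |a·x₀ + b·y₀ + c·z₀ - d| / √(a² + b² + c²)
  = |4·14 + (-2)·(-12) + 0·3 - 13| / √(4² + (-2)² + 0²)
  = |56 + 24 + 0 - 13| / √(16 + 4 + 0)
  = |67| / √20
  = 67 / 4.472
  ≈ 14.98

14.98


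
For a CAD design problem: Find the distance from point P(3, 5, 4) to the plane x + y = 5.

distance = |a·x₀ + b·y₀ + c·z₀ - d| / √(a² + b² + c²)
  = |1·3 + 1·5 + 0·4 - 5| / √(1² + 1² + 0²)
  = |3 + 5 + 0 - 5| / √(1 + 1 + 0)
  = |3| / √2
  = 3 / 1.414
  ≈ 2.121

2.121


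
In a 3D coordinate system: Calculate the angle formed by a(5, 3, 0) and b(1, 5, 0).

a·b = 5·1 + 3·5 + 0·0 = 5 + 15 + 0 = 20
|a| = √(5² + 3² + 0²) = √34 ≈ 5.831
|b| = √(1² + 5² + 0²) = √26 ≈ 5.099
cos θ = (a·b)/(|a||b|) = 20/(5.831·5.099) ≈ 0.6727
θ = arccos(0.6727) ≈ 47.73°

47.73°


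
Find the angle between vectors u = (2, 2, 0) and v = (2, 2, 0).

u·v = 2·2 + 2·2 + 0·0 = 4 + 4 + 0 = 8
|u| = √(2² + 2² + 0²) = √8 ≈ 2.828
|v| = √(2² + 2² + 0²) = √8 ≈ 2.828
cos θ = (u·v)/(|u||v|) = 8/(2.828·2.828) ≈ 1
θ = arccos(1) ≈ 0°

0°


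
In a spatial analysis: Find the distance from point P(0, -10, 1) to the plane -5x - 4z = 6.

distance = |a·x₀ + b·y₀ + c·z₀ - d| / √(a² + b² + c²)
  = |(-5)·0 + 0·(-10) + (-4)·1 - 6| / √((-5)² + 0² + (-4)²)
  = |0 + 0 - 4 - 6| / √(25 + 0 + 16)
  = |-10| / √41
  = 10 / 6.403
  ≈ 1.562

1.562


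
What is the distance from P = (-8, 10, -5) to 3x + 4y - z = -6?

distance = |a·x₀ + b·y₀ + c·z₀ - d| / √(a² + b² + c²)
  = |3·(-8) + 4·10 + (-1)·(-5) - (-6)| / √(3² + 4² + (-1)²)
  = |-24 + 40 + 5 + 6| / √(9 + 16 + 1)
  = |27| / √26
  = 27 / 5.099
  ≈ 5.295

5.295


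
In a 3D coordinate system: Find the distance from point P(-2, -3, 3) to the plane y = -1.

distance = |a·x₀ + b·y₀ + c·z₀ - d| / √(a² + b² + c²)
  = |0·(-2) + 1·(-3) + 0·3 - (-1)| / √(0² + 1² + 0²)
  = |0 - 3 + 0 + 1| / √(0 + 1 + 0)
  = |-2| / √1
  = 2 / 1
  ≈ 2

2


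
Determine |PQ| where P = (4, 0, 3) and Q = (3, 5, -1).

d = √[(x₂-x₁)² + (y₂-y₁)² + (z₂-z₁)²]
  = √[(-1)² + 5² + (-4)²]
  = √[1 + 25 + 16]
  = √42
  ≈ 6.481

6.481


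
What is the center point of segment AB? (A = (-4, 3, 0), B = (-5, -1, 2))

M = ((x₁+x₂)/2, (y₁+y₂)/2, (z₁+z₂)/2)
  = ((-4 - 5)/2, (3 - 1)/2, (0 + 2)/2)
  = (-9/2, 2/2, 2/2)
  = (-4.5, 1, 1)

(-4.5, 1, 1)


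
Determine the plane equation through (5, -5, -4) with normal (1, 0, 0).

The plane through P with normal n = (a, b, c) satisfies n·(r - P) = 0,
i.e. ax + by + cz = a·x₀ + b·y₀ + c·z₀.
d = 1·5 + 0·(-5) + 0·(-4)
  = 5 + 0 + 0
  = 5
Equation: x = 5

x = 5


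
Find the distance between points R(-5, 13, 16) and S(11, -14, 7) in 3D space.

d = √[(x₂-x₁)² + (y₂-y₁)² + (z₂-z₁)²]
  = √[16² + (-27)² + (-9)²]
  = √[256 + 729 + 81]
  = √1066
  ≈ 32.65

32.65


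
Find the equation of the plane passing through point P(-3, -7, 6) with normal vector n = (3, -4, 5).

The plane through P with normal n = (a, b, c) satisfies n·(r - P) = 0,
i.e. ax + by + cz = a·x₀ + b·y₀ + c·z₀.
d = 3·(-3) + (-4)·(-7) + 5·6
  = -9 + 28 + 30
  = 49
Equation: 3x - 4y + 5z = 49

3x - 4y + 5z = 49


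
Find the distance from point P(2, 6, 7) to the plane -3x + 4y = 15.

distance = |a·x₀ + b·y₀ + c·z₀ - d| / √(a² + b² + c²)
  = |(-3)·2 + 4·6 + 0·7 - 15| / √((-3)² + 4² + 0²)
  = |-6 + 24 + 0 - 15| / √(9 + 16 + 0)
  = |3| / √25
  = 3 / 5
  ≈ 0.6

0.6


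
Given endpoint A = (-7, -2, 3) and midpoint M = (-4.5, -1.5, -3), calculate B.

B = 2M - A
  = (2·(-4.5) - (-7), 2·(-1.5) - (-2), 2·(-3) - 3)
  = (-9 + 7, -3 + 2, -6 - 3)
  = (-2, -1, -9)

(-2, -1, -9)


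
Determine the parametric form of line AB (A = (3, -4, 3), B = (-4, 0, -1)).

Direction vector d = B - A = (-4 - 3, 0 + 4, -1 - 3) = (-7, 4, -4)
Parametric form r = A + t·d:
x = 3 - 7t, y = -4 + 4t, z = 3 - 4t

x = 3 - 7t, y = -4 + 4t, z = 3 - 4t


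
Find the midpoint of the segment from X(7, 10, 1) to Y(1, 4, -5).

M = ((x₁+x₂)/2, (y₁+y₂)/2, (z₁+z₂)/2)
  = ((7 + 1)/2, (10 + 4)/2, (1 - 5)/2)
  = (8/2, 14/2, -4/2)
  = (4, 7, -2)

(4, 7, -2)


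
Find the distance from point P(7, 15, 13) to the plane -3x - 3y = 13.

distance = |a·x₀ + b·y₀ + c·z₀ - d| / √(a² + b² + c²)
  = |(-3)·7 + (-3)·15 + 0·13 - 13| / √((-3)² + (-3)² + 0²)
  = |-21 - 45 + 0 - 13| / √(9 + 9 + 0)
  = |-79| / √18
  = 79 / 4.243
  ≈ 18.62

18.62


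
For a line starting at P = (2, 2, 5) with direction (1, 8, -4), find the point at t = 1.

P(t) = P + t·d
  = (2 + 1·1, 2 + 8·1, 5 + (-4)·1)
  = (2 + 1, 2 + 8, 5 - 4)
  = (3, 10, 1)

(3, 10, 1)


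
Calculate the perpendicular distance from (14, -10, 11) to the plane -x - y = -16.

distance = |a·x₀ + b·y₀ + c·z₀ - d| / √(a² + b² + c²)
  = |(-1)·14 + (-1)·(-10) + 0·11 - (-16)| / √((-1)² + (-1)² + 0²)
  = |-14 + 10 + 0 + 16| / √(1 + 1 + 0)
  = |12| / √2
  = 12 / 1.414
  ≈ 8.485

8.485


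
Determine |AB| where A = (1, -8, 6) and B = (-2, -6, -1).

d = √[(x₂-x₁)² + (y₂-y₁)² + (z₂-z₁)²]
  = √[(-3)² + 2² + (-7)²]
  = √[9 + 4 + 49]
  = √62
  ≈ 7.874

7.874


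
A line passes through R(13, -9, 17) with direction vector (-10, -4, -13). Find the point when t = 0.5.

P(t) = R + t·d
  = (13 + (-10)·0.5, -9 + (-4)·0.5, 17 + (-13)·0.5)
  = (13 - 5, -9 - 2, 17 - 6.5)
  = (8, -11, 10.5)

(8, -11, 10.5)


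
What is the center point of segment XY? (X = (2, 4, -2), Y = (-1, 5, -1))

M = ((x₁+x₂)/2, (y₁+y₂)/2, (z₁+z₂)/2)
  = ((2 - 1)/2, (4 + 5)/2, (-2 - 1)/2)
  = (1/2, 9/2, -3/2)
  = (0.5, 4.5, -1.5)

(0.5, 4.5, -1.5)


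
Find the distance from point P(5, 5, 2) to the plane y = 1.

distance = |a·x₀ + b·y₀ + c·z₀ - d| / √(a² + b² + c²)
  = |0·5 + 1·5 + 0·2 - 1| / √(0² + 1² + 0²)
  = |0 + 5 + 0 - 1| / √(0 + 1 + 0)
  = |4| / √1
  = 4 / 1
  ≈ 4

4


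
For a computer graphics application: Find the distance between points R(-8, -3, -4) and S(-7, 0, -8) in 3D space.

d = √[(x₂-x₁)² + (y₂-y₁)² + (z₂-z₁)²]
  = √[1² + 3² + (-4)²]
  = √[1 + 9 + 16]
  = √26
  ≈ 5.099

5.099


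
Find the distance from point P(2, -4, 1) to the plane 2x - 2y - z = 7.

distance = |a·x₀ + b·y₀ + c·z₀ - d| / √(a² + b² + c²)
  = |2·2 + (-2)·(-4) + (-1)·1 - 7| / √(2² + (-2)² + (-1)²)
  = |4 + 8 - 1 - 7| / √(4 + 4 + 1)
  = |4| / √9
  = 4 / 3
  ≈ 1.333

1.333


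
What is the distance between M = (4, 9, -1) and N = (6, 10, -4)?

d = √[(x₂-x₁)² + (y₂-y₁)² + (z₂-z₁)²]
  = √[2² + 1² + (-3)²]
  = √[4 + 1 + 9]
  = √14
  ≈ 3.742

3.742


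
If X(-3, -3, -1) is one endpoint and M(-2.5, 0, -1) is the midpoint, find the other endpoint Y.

Y = 2M - X
  = (2·(-2.5) - (-3), 2·0 - (-3), 2·(-1) - (-1))
  = (-5 + 3, 0 + 3, -2 + 1)
  = (-2, 3, -1)

(-2, 3, -1)


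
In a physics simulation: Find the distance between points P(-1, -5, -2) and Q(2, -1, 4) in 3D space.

d = √[(x₂-x₁)² + (y₂-y₁)² + (z₂-z₁)²]
  = √[3² + 4² + 6²]
  = √[9 + 16 + 36]
  = √61
  ≈ 7.81

7.81


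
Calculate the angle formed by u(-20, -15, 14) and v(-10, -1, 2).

u·v = (-20)·(-10) + (-15)·(-1) + 14·2 = 200 + 15 + 28 = 243
|u| = √((-20)² + (-15)² + 14²) = √821 ≈ 28.65
|v| = √((-10)² + (-1)² + 2²) = √105 ≈ 10.25
cos θ = (u·v)/(|u||v|) = 243/(28.65·10.25) ≈ 0.8276
θ = arccos(0.8276) ≈ 34.14°

34.14°


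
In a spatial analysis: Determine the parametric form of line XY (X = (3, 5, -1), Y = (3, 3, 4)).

Direction vector d = Y - X = (3 - 3, 3 - 5, 4 + 1) = (0, -2, 5)
Parametric form r = X + t·d:
x = 3, y = 5 - 2t, z = -1 + 5t

x = 3, y = 5 - 2t, z = -1 + 5t


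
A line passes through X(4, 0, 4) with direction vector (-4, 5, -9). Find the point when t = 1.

P(t) = X + t·d
  = (4 + (-4)·1, 0 + 5·1, 4 + (-9)·1)
  = (4 - 4, 0 + 5, 4 - 9)
  = (0, 5, -5)

(0, 5, -5)


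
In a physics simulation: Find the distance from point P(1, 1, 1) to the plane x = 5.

distance = |a·x₀ + b·y₀ + c·z₀ - d| / √(a² + b² + c²)
  = |1·1 + 0·1 + 0·1 - 5| / √(1² + 0² + 0²)
  = |1 + 0 + 0 - 5| / √(1 + 0 + 0)
  = |-4| / √1
  = 4 / 1
  ≈ 4

4


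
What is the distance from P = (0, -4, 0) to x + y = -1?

distance = |a·x₀ + b·y₀ + c·z₀ - d| / √(a² + b² + c²)
  = |1·0 + 1·(-4) + 0·0 - (-1)| / √(1² + 1² + 0²)
  = |0 - 4 + 0 + 1| / √(1 + 1 + 0)
  = |-3| / √2
  = 3 / 1.414
  ≈ 2.121

2.121


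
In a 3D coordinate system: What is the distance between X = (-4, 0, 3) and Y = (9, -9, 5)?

d = √[(x₂-x₁)² + (y₂-y₁)² + (z₂-z₁)²]
  = √[13² + (-9)² + 2²]
  = √[169 + 81 + 4]
  = √254
  ≈ 15.94

15.94
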